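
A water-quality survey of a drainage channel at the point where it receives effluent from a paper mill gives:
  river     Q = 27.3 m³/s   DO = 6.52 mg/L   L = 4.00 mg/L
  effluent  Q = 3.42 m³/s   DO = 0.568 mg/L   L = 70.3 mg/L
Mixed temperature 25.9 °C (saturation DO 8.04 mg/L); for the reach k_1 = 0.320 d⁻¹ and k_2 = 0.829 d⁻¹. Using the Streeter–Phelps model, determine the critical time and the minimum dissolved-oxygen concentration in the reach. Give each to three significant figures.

Mixed DO = (27.3×6.52 + 3.42×0.568)/(27.3+3.42) = 179.9/30.72 = 5.857 mg/L.
Mixed L₀ = (27.3×4.00 + 3.42×70.3)/(30.72) = 349.6/30.72 = 11.38 mg/L.
Initial deficit D₀ = C_s − DO₀ = 8.04 − 5.857 = 2.183 mg/L.
t_c = (1/0.5090) ln[(0.829/0.320)(1 − 2.183×0.5090/(0.320×11.38))] = 1.965 × ln(1.800) = 1.155 d.
D_c = (0.320/0.829) × 11.38 × e^(−0.320×1.155) = 0.3860 × 11.38 × 0.6910 = 3.036 mg/L.
Minimum DO = 8.04 − 3.036 = 5.004 mg/L.

t_c ≈ 1.16 d; minimum DO ≈ 5.00 mg/L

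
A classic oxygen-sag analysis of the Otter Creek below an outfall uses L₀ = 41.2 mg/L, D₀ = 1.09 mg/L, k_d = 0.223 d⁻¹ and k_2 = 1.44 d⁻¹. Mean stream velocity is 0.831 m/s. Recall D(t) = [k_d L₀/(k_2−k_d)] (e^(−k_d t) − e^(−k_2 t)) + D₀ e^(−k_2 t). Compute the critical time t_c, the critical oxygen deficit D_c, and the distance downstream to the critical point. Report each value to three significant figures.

t_c ≈ 1.40 d; D_c ≈ 4.66 mg/L; x_c ≈ 101 km

t_c = [1/(k_2−k_d)] ln[(k_2/k_d)(1 − D₀(k_2−k_d)/(k_d L₀))]
= [1/(1.44−0.223)] ln[(1.44/0.223)(1 − 1.09×1.217/(0.223×41.2))]
= (1/1.217) ln[6.457 × 0.8556] = 0.8217 × ln(5.525) = 0.8217 × 1.709 = 1.405 d.
L(t_c) = L₀ e^(−k_d t_c) = 41.2 × 0.7311 = 30.12 mg/L, and at the critical point k_2 D_c = k_d L, so D_c = (0.223/1.44) × 30.12 = 4.665 mg/L.
x_c = v t_c = 0.831 m/s × 1.405 d × 86400 s/d = 100800 m ≈ 101 km.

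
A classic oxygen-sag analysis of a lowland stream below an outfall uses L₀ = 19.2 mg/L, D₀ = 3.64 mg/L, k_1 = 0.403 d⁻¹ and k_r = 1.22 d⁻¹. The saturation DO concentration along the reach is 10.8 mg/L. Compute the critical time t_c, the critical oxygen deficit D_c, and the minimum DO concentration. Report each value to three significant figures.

With k_r/k_1 = 3.027 and 1 − D₀(k_r−k_1)/(k_1 L₀) = 0.6157,
t_c = ln(3.027 × 0.6157) / (1.22 − 0.403) = ln(1.864) / 0.8170 = 0.6226/0.8170 = 0.7621 d.
L(t_c) = L₀ e^(−k_1 t_c) = 19.2 × 0.7356 = 14.12 mg/L, and at the critical point k_r D_c = k_1 L, so D_c = (0.403/1.22) × 14.12 = 4.665 mg/L.
Minimum DO = C_s − D_c = 10.8 − 4.665 = 6.135 mg/L.

t_c ≈ 0.762 d; D_c ≈ 4.67 mg/L; min DO ≈ 6.13 mg/L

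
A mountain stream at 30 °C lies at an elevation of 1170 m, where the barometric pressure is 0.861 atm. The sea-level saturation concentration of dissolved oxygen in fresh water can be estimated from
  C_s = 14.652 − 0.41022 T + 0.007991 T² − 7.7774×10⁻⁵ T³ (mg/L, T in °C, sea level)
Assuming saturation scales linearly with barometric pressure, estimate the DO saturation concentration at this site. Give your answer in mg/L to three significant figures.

At sea level: C_s = 14.652 − 0.41022×30 + 0.007991×30² − 7.7774×10⁻⁵×30³ = 7.437 mg/L.
Pressure correction: C_s' = 7.437 × 0.861 = 6.404 mg/L.

C_s ≈ 6.40 mg/L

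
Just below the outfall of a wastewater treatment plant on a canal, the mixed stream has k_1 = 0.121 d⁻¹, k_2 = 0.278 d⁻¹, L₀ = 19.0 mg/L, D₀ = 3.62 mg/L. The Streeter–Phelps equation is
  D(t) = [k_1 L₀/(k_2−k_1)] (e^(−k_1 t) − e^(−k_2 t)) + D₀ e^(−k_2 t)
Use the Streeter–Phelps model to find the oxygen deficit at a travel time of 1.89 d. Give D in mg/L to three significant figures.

D ≈ 5.13 mg/L

k_1 L₀/(k_2−k_1) = 0.121×19.0/(0.278−0.121) = 2.299/0.1570 = 14.64 mg/L.
e^(−k_1 t) = e^(−0.121×1.890) = 0.7956; e^(−k_2 t) = e^(−0.278×1.890) = 0.5913.
D = 14.64 × (0.7956 − 0.5913) + 3.62 × 0.5913 = 2.991 + 2.141 = 5.132 mg/L.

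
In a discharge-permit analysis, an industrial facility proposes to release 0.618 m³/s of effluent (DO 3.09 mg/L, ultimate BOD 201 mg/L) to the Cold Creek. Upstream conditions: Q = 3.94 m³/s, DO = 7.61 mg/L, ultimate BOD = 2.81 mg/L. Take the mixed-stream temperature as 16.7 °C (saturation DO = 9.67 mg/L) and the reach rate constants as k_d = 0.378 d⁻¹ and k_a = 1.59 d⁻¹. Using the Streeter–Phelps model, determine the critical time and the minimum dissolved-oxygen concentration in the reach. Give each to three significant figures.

t_c ≈ 0.904 d; minimum DO ≈ 4.66 mg/L

Mixed DO = (3.94×7.61 + 0.618×3.09)/(3.94+0.618) = 31.89/4.558 = 6.997 mg/L.
Mixed L₀ = (3.94×2.81 + 0.618×201)/(4.558) = 135.3/4.558 = 29.68 mg/L.
Initial deficit D₀ = C_s − DO₀ = 9.67 − 6.997 = 2.673 mg/L.
t_c = (1/1.212) ln[(1.59/0.378)(1 − 2.673×1.212/(0.378×29.68))] = 0.8251 × ln(2.992) = 0.9042 d.
D_c = (0.378/1.59) × 29.68 × e^(−0.378×0.9042) = 0.2377 × 29.68 × 0.7105 = 5.014 mg/L.
Minimum DO = 9.67 − 5.014 = 4.656 mg/L.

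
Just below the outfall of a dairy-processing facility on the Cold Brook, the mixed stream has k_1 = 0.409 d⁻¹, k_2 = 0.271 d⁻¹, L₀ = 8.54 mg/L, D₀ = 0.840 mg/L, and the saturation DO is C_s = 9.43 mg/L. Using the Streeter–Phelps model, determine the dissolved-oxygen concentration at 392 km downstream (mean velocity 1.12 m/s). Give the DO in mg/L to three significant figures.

DO ≈ 5.53 mg/L

Travel time t = x/v = 392 km / (1.12 m/s) = 392000 m / 1.12 m/s = 350000 s = 4.051 d.
k_1 L₀/(k_2−k_1) = 0.409×8.54/(0.271−0.409) = 3.493/-0.1380 = -25.31 mg/L.
e^(−k_1 t) = e^(−0.409×4.051) = 0.1907; e^(−k_2 t) = e^(−0.271×4.051) = 0.3336.
D = -25.31 × (0.1907 − 0.3336) + 0.840 × 0.3336 = 3.616 + 0.2802 = 3.896 mg/L.
DO = C_s − D = 9.43 − 3.896 = 5.534 mg/L.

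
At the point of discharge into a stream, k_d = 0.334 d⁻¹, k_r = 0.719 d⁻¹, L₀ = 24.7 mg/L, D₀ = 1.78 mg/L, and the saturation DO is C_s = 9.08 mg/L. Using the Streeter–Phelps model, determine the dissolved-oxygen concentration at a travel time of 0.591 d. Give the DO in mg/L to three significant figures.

DO ≈ 4.34 mg/L

k_d L₀/(k_r−k_d) = 0.334×24.7/(0.719−0.334) = 8.250/0.3850 = 21.43 mg/L.
e^(−k_d t) = e^(−0.334×0.5910) = 0.8209; e^(−k_r t) = e^(−0.719×0.5910) = 0.6538.
D = 21.43 × (0.8209 − 0.6538) + 1.78 × 0.6538 = 3.580 + 1.164 = 4.743 mg/L.
DO = C_s − D = 9.08 − 4.743 = 4.337 mg/L.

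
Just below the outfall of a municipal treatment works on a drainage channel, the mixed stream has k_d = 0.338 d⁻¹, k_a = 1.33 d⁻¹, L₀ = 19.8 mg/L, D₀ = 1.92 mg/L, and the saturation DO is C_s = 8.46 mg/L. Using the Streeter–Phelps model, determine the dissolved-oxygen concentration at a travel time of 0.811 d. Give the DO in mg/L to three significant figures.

k_d L₀/(k_a−k_d) = 0.338×19.8/(1.33−0.338) = 6.692/0.9920 = 6.746 mg/L.
e^(−k_d t) = e^(−0.338×0.8110) = 0.7602; e^(−k_a t) = e^(−1.33×0.8110) = 0.3401.
D = 6.746 × (0.7602 − 0.3401) + 1.92 × 0.3401 = 2.835 + 0.6529 = 3.488 mg/L.
DO = C_s − D = 8.46 − 3.488 = 4.972 mg/L.

DO ≈ 4.97 mg/L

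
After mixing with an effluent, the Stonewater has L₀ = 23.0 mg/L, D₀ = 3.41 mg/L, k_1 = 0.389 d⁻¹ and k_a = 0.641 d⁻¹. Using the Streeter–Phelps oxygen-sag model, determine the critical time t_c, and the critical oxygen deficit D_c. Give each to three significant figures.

With k_a/k_1 = 1.648 and 1 − D₀(k_a−k_1)/(k_1 L₀) = 0.9040,
t_c = ln(1.648 × 0.9040) / (0.641 − 0.389) = ln(1.490) / 0.2520 = 0.3985/0.2520 = 1.581 d.
L(t_c) = L₀ e^(−k_1 t_c) = 23.0 × 0.5406 = 12.43 mg/L, and at the critical point k_a D_c = k_1 L, so D_c = (0.389/0.641) × 12.43 = 7.545 mg/L.

t_c ≈ 1.58 d; D_c ≈ 7.55 mg/L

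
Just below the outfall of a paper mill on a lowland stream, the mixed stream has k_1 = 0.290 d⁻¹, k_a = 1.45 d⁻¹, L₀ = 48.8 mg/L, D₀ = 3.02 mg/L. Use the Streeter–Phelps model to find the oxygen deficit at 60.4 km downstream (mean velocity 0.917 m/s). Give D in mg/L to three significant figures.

Travel time t = x/v = 60.4 km / (0.917 m/s) = 60400 m / 0.917 m/s = 65870 s = 0.7623 d.
k_1 L₀/(k_a−k_1) = 0.290×48.8/(1.45−0.290) = 14.15/1.160 = 12.20 mg/L.
e^(−k_1 t) = e^(−0.290×0.7623) = 0.8017; e^(−k_a t) = e^(−1.45×0.7623) = 0.3311.
D = 12.20 × (0.8017 − 0.3311) + 3.02 × 0.3311 = 5.741 + 0.9999 = 6.741 mg/L.

D ≈ 6.74 mg/L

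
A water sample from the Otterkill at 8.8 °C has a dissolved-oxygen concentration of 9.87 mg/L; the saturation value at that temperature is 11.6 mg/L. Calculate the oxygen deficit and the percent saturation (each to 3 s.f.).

D ≈ 1.73 mg/L; 85.1 % saturation

D = C_s − C = 11.6 − 9.87 = 1.73 mg/L.
% saturation = 9.87/11.6 × 100 = 85.1 %.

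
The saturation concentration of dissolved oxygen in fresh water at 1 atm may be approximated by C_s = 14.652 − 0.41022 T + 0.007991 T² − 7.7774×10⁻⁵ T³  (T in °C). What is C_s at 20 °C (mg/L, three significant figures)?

C_s = 14.652 − 0.41022×20 + 0.007991×20² − 7.7774×10⁻⁵×20³ = 9.022 mg/L.

C_s ≈ 9.02 mg/L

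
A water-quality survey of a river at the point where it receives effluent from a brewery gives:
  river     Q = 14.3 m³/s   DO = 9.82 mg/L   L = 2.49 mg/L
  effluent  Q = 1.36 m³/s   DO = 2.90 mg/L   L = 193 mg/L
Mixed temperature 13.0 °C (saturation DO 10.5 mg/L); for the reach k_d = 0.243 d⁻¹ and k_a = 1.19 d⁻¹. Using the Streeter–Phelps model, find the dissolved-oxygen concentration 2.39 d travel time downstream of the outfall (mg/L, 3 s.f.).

Mixed DO = (14.3×9.82 + 1.36×2.90)/(14.3+1.36) = 144.4/15.66 = 9.219 mg/L.
Mixed L₀ = (14.3×2.49 + 1.36×193)/(15.66) = 298.1/15.66 = 19.03 mg/L.
Initial deficit D₀ = C_s − DO₀ = 10.5 − 9.219 = 1.281 mg/L.
D(2.39) = [0.243×19.03/(1.19−0.243)](e^(−0.243×2.39) − e^(−1.19×2.39)) + 1.281 e^(−1.19×2.39)
= 4.884 × (0.5595 − 0.05819) + 1.281 × 0.05819 = 2.523 mg/L.
DO = 10.5 − 2.523 = 7.977 mg/L.

DO ≈ 7.98 mg/L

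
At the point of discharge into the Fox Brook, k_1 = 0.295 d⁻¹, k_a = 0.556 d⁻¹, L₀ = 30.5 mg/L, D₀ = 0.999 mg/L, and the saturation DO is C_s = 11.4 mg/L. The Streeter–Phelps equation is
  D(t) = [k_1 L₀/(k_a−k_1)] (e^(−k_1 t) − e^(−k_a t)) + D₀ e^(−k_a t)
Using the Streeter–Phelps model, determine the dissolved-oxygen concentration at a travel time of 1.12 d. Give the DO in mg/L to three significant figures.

k_1 L₀/(k_a−k_1) = 0.295×30.5/(0.556−0.295) = 8.997/0.2610 = 34.47 mg/L.
e^(−k_1 t) = e^(−0.295×1.120) = 0.7186; e^(−k_a t) = e^(−0.556×1.120) = 0.5365.
D = 34.47 × (0.7186 − 0.5365) + 0.999 × 0.5365 = 6.279 + 0.5359 = 6.815 mg/L.
DO = C_s − D = 11.4 − 6.815 = 4.585 mg/L.

DO ≈ 4.58 mg/L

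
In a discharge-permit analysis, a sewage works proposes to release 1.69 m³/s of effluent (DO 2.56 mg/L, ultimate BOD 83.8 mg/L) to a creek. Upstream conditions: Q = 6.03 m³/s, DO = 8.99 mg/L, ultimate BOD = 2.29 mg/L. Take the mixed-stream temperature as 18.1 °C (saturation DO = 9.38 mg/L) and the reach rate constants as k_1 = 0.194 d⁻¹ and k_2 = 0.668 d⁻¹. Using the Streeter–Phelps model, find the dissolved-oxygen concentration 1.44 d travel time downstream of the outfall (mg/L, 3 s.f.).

DO ≈ 5.61 mg/L

Mixed DO = (6.03×8.99 + 1.69×2.56)/(6.03+1.69) = 58.54/7.720 = 7.582 mg/L.
Mixed L₀ = (6.03×2.29 + 1.69×83.8)/(7.720) = 155.4/7.720 = 20.13 mg/L.
Initial deficit D₀ = C_s − DO₀ = 9.38 − 7.582 = 1.798 mg/L.
D(1.44) = [0.194×20.13/(0.668−0.194)](e^(−0.194×1.44) − e^(−0.668×1.44)) + 1.798 e^(−0.668×1.44)
= 8.240 × (0.7563 − 0.3822) + 1.798 × 0.3822 = 3.770 mg/L.
DO = 9.38 − 3.770 = 5.610 mg/L.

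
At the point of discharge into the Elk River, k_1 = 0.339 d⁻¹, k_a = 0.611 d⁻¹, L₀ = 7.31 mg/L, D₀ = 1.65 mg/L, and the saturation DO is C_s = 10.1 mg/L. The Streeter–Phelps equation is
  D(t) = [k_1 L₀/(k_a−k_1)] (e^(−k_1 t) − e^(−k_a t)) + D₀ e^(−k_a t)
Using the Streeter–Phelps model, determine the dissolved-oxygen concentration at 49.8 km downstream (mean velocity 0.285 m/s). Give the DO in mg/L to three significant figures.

DO ≈ 7.68 mg/L

Travel time t = x/v = 49.8 km / (0.285 m/s) = 49800 m / 0.285 m/s = 174700 s = 2.022 d.
k_1 L₀/(k_a−k_1) = 0.339×7.31/(0.611−0.339) = 2.478/0.2720 = 9.111 mg/L.
e^(−k_1 t) = e^(−0.339×2.022) = 0.5038; e^(−k_a t) = e^(−0.611×2.022) = 0.2906.
D = 9.111 × (0.5038 − 0.2906) + 1.65 × 0.2906 = 1.942 + 0.4795 = 2.422 mg/L.
DO = C_s − D = 10.1 − 2.422 = 7.678 mg/L.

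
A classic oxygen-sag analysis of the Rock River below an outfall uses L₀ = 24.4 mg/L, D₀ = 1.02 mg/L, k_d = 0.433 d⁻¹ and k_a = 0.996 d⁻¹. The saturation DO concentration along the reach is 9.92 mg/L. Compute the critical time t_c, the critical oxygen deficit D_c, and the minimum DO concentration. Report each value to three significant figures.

With k_a/k_d = 2.300 and 1 − D₀(k_a−k_d)/(k_d L₀) = 0.9456,
t_c = ln(2.300 × 0.9456) / (0.996 − 0.433) = ln(2.175) / 0.5630 = 0.7771/0.5630 = 1.380 d.
D_c = (k_d/k_a) L₀ e^(−k_d t_c) = (0.433/0.996) × 24.4 × e^(−0.433×1.380) = 0.4347 × 24.4 × 0.5501 = 5.835 mg/L.
Minimum DO = C_s − D_c = 9.92 − 5.835 = 4.085 mg/L.

t_c ≈ 1.38 d; D_c ≈ 5.84 mg/L; min DO ≈ 4.08 mg/L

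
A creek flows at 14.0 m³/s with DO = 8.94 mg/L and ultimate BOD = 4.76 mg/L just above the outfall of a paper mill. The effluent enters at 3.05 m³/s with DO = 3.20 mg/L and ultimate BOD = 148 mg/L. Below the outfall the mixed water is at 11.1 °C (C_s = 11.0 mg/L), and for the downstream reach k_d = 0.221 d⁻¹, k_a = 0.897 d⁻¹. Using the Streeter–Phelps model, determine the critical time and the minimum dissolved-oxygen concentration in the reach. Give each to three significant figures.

t_c ≈ 1.52 d; minimum DO ≈ 5.65 mg/L

Mixed DO = (14.0×8.94 + 3.05×3.20)/(14.0+3.05) = 134.9/17.05 = 7.913 mg/L.
Mixed L₀ = (14.0×4.76 + 3.05×148)/(17.05) = 518.0/17.05 = 30.38 mg/L.
Initial deficit D₀ = C_s − DO₀ = 11.0 − 7.913 = 3.087 mg/L.
t_c = (1/0.6760) ln[(0.897/0.221)(1 − 3.087×0.6760/(0.221×30.38))] = 1.479 × ln(2.798) = 1.522 d.
D_c = (0.221/0.897) × 30.38 × e^(−0.221×1.522) = 0.2464 × 30.38 × 0.7144 = 5.348 mg/L.
Minimum DO = 11.0 − 5.348 = 5.652 mg/L.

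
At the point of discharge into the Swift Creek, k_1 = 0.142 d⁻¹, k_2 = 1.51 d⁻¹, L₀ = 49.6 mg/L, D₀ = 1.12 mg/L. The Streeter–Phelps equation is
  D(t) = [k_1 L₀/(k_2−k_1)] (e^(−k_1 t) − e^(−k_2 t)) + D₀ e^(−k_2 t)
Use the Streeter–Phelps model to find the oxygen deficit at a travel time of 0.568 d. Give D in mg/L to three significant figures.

k_1 L₀/(k_2−k_1) = 0.142×49.6/(1.51−0.142) = 7.043/1.368 = 5.149 mg/L.
e^(−k_1 t) = e^(−0.142×0.5680) = 0.9225; e^(−k_2 t) = e^(−1.51×0.5680) = 0.4241.
D = 5.149 × (0.9225 − 0.4241) + 1.12 × 0.4241 = 2.566 + 0.4750 = 3.041 mg/L.

D ≈ 3.04 mg/L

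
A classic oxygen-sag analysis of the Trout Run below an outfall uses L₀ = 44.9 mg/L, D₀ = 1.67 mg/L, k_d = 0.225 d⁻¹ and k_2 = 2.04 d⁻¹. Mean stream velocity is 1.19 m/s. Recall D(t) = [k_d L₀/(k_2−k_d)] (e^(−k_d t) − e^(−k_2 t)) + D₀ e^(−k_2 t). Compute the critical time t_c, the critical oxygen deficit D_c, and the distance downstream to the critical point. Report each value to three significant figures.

With k_2/k_d = 9.067 and 1 − D₀(k_2−k_d)/(k_d L₀) = 0.7000,
t_c = ln(9.067 × 0.7000) / (2.04 − 0.225) = ln(6.346) / 1.815 = 1.848/1.815 = 1.018 d.
D_c = (k_d/k_2) L₀ e^(−k_d t_c) = (0.225/2.04) × 44.9 × e^(−0.225×1.018) = 0.1103 × 44.9 × 0.7953 = 3.938 mg/L.
x_c = v t_c = 1.19 m/s × 1.018 d × 86400 s/d = 104700 m ≈ 105 km.

t_c ≈ 1.02 d; D_c ≈ 3.94 mg/L; x_c ≈ 105 km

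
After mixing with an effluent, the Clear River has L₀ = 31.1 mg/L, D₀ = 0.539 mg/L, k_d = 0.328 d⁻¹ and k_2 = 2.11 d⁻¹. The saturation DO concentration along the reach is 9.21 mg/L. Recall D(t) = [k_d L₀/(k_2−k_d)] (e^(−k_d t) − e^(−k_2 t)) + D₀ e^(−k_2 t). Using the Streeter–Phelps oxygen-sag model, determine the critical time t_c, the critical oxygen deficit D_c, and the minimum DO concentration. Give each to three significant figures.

t_c ≈ 0.989 d; D_c ≈ 3.50 mg/L; min DO ≈ 5.71 mg/L

At the critical point dD/dt = 0, so k_d L₀ e^(−k_d t) = k_2 D. Substituting D(t) from the Streeter–Phelps equation and solving for t gives
t_c = ln[(k_2/k_d)(1 − D₀(k_2−k_d)/(k_d L₀))] / (k_2−k_d).
Here k_2−k_d = 1.782 d⁻¹ and 1 − D₀(k_2−k_d)/(k_d L₀) = 1 − 0.539×1.782/(0.328×31.1) = 0.9058, so
t_c = ln(6.433 × 0.9058) / 1.782 = 1.763 / 1.782 = 0.9891 d.
L(t_c) = L₀ e^(−k_d t_c) = 31.1 × 0.7229 = 22.48 mg/L, and at the critical point k_2 D_c = k_d L, so D_c = (0.328/2.11) × 22.48 = 3.495 mg/L.
Minimum DO = C_s − D_c = 9.21 − 3.495 = 5.715 mg/L.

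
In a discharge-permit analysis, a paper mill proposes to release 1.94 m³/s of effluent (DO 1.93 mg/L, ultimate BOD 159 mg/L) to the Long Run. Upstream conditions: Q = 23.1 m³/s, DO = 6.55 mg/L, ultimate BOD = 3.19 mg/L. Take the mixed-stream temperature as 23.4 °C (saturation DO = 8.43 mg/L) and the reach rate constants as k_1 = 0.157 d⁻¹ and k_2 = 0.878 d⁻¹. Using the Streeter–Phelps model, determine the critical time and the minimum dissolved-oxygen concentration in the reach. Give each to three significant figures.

Mixed DO = (23.1×6.55 + 1.94×1.93)/(23.1+1.94) = 155.0/25.04 = 6.192 mg/L.
Mixed L₀ = (23.1×3.19 + 1.94×159)/(25.04) = 382.1/25.04 = 15.26 mg/L.
Initial deficit D₀ = C_s − DO₀ = 8.43 − 6.192 = 2.238 mg/L.
t_c = (1/0.7210) ln[(0.878/0.157)(1 − 2.238×0.7210/(0.157×15.26))] = 1.387 × ln(1.826) = 0.8354 d.
D_c = (0.157/0.878) × 15.26 × e^(−0.157×0.8354) = 0.1788 × 15.26 × 0.8771 = 2.394 mg/L.
Minimum DO = 8.43 − 2.394 = 6.036 mg/L.

t_c ≈ 0.835 d; minimum DO ≈ 6.04 mg/L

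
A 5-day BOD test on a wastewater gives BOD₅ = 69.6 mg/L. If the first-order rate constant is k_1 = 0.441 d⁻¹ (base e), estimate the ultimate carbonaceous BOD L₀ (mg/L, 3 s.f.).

L₀ ≈ 78.2 mg/L

BOD₅ = L₀(1 − e^(−5k_1)) ⇒ L₀ = BOD₅ / (1 − e^(−5×0.441))
= 69.6 / (1 − 0.1103) = 69.6 / 0.8897 = 78.22 mg/L.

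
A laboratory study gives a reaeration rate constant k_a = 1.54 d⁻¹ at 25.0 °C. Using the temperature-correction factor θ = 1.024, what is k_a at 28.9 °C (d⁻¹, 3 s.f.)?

k_a(T₂) = k_a(T₁) · θ^(T₂−T₁) = 1.54 × 1.024^(28.9−25.0)
= 1.54 × 1.024^3.90 = 1.54 × 1.097 = 1.689 d⁻¹.

k_a ≈ 1.69 d⁻¹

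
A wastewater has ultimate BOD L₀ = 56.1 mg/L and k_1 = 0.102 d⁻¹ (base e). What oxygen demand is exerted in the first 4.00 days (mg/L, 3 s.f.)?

y_t = L₀(1 − e^(−k_1 t)) = 56.1 × (1 − e^(−0.102×4.00))
= 56.1 × (1 − 0.6650) = 56.1 × 0.3350 = 18.79 mg/L.

y ≈ 18.8 mg/L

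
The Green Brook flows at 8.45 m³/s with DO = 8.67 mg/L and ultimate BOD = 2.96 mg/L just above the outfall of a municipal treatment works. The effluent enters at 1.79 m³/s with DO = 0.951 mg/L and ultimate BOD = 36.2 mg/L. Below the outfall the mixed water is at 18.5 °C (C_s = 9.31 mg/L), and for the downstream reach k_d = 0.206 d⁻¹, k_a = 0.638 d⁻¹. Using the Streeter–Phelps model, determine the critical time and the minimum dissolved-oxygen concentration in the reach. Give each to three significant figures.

t_c ≈ 1.12 d; minimum DO ≈ 7.06 mg/L

Mixed DO = (8.45×8.67 + 1.79×0.951)/(8.45+1.79) = 74.96/10.24 = 7.321 mg/L.
Mixed L₀ = (8.45×2.96 + 1.79×36.2)/(10.24) = 89.81/10.24 = 8.771 mg/L.
Initial deficit D₀ = C_s − DO₀ = 9.31 − 7.321 = 1.989 mg/L.
t_c = (1/0.4320) ln[(0.638/0.206)(1 − 1.989×0.4320/(0.206×8.771))] = 2.315 × ln(1.624) = 1.122 d.
D_c = (0.206/0.638) × 8.771 × e^(−0.206×1.122) = 0.3229 × 8.771 × 0.7936 = 2.247 mg/L.
Minimum DO = 9.31 − 2.247 = 7.063 mg/L.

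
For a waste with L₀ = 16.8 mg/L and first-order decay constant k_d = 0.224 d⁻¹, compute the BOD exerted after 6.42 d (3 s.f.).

y ≈ 12.8 mg/L

y_t = L₀(1 − e^(−k_d t)) = 16.8 × (1 − e^(−0.224×6.42))
= 16.8 × (1 − 0.2374) = 16.8 × 0.7626 = 12.81 mg/L.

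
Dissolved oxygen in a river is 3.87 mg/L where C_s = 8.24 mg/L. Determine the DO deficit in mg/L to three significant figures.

D ≈ 4.37 mg/L

D = C_s − C = 8.24 − 3.87 = 4.37 mg/L.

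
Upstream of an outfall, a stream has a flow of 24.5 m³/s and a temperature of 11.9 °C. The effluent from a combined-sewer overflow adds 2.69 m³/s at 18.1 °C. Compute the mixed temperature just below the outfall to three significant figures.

12.5 °C

Flow-weighted mixing: C = (Q_r C_r + Q_w C_w)/(Q_r + Q_w)
= (24.5×11.9 + 2.69×18.1)/(24.5 + 2.69) = 340.2/27.19 = 12.51 °C.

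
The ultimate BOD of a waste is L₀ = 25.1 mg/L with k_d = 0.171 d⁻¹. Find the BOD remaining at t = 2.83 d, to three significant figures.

L ≈ 15.5 mg/L

L_t = L₀ e^(−k_d t) = 25.1 × e^(−0.171×2.83) = 25.1 × 0.6164 = 15.47 mg/L.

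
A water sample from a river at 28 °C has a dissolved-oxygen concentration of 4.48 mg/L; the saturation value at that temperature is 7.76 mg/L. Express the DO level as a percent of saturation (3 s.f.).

% saturation = C/C_s × 100 = 4.48/7.76 × 100 = 57.7 %.

57.7 % saturation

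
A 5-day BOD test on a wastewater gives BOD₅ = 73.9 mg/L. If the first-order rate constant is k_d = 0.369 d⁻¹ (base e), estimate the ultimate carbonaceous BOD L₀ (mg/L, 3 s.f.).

L₀ ≈ 87.8 mg/L

BOD₅ = L₀(1 − e^(−5k_d)) ⇒ L₀ = BOD₅ / (1 − e^(−5×0.369))
= 73.9 / (1 − 0.1580) = 73.9 / 0.8420 = 87.77 mg/L.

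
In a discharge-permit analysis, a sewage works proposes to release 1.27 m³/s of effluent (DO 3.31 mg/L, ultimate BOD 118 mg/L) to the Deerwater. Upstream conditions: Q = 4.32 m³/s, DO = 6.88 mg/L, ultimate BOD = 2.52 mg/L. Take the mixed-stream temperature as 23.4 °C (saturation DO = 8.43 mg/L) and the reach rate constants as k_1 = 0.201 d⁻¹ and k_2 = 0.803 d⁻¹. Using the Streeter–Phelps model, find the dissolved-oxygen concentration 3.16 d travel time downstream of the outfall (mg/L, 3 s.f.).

Mixed DO = (4.32×6.88 + 1.27×3.31)/(4.32+1.27) = 33.93/5.590 = 6.069 mg/L.
Mixed L₀ = (4.32×2.52 + 1.27×118)/(5.590) = 160.7/5.590 = 28.76 mg/L.
Initial deficit D₀ = C_s − DO₀ = 8.43 − 6.069 = 2.361 mg/L.
D(3.16) = [0.201×28.76/(0.803−0.201)](e^(−0.201×3.16) − e^(−0.803×3.16)) + 2.361 e^(−0.803×3.16)
= 9.601 × (0.5299 − 0.07907) + 2.361 × 0.07907 = 4.515 mg/L.
DO = 8.43 − 4.515 = 3.915 mg/L.

DO ≈ 3.92 mg/L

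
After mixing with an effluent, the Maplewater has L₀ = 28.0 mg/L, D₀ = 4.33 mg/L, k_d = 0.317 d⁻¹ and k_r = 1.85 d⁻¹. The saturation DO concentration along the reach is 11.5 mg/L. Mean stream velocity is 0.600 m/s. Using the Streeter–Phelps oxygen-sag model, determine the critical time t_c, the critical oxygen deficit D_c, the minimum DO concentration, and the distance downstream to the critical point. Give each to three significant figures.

t_c = [1/(k_r−k_d)] ln[(k_r/k_d)(1 − D₀(k_r−k_d)/(k_d L₀))]
= [1/(1.85−0.317)] ln[(1.85/0.317)(1 − 4.33×1.533/(0.317×28.0))]
= (1/1.533) ln[5.836 × 0.2522] = 0.6523 × ln(1.472) = 0.6523 × 0.3863 = 0.2520 d.
L(t_c) = L₀ e^(−k_d t_c) = 28.0 × 0.9232 = 25.85 mg/L, and at the critical point k_r D_c = k_d L, so D_c = (0.317/1.85) × 25.85 = 4.429 mg/L.
Minimum DO = C_s − D_c = 11.5 − 4.429 = 7.071 mg/L.
x_c = v t_c = 0.600 m/s × 0.2520 d × 86400 s/d = 13060 m ≈ 13.1 km.

t_c ≈ 0.252 d; D_c ≈ 4.43 mg/L; min DO ≈ 7.07 mg/L; x_c ≈ 13.1 km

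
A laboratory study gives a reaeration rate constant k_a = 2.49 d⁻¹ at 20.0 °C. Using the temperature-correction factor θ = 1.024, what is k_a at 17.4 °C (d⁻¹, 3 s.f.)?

k_a ≈ 2.34 d⁻¹

k_a(T₂) = k_a(T₁) · θ^(T₂−T₁) = 2.49 × 1.024^(17.4−20.0)
= 2.49 × 1.024^-2.60 = 2.49 × 0.9402 = 2.341 d⁻¹.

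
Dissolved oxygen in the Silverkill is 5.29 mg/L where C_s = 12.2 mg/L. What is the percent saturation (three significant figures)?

43.4 % saturation

% saturation = C/C_s × 100 = 5.29/12.2 × 100 = 43.4 %.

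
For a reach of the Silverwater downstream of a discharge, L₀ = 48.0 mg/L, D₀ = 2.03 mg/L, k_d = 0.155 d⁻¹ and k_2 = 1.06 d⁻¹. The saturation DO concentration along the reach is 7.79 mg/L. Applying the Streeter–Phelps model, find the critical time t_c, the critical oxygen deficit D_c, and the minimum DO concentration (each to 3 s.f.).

At the critical point dD/dt = 0, so k_d L₀ e^(−k_d t) = k_2 D. Substituting D(t) from the Streeter–Phelps equation and solving for t gives
t_c = ln[(k_2/k_d)(1 − D₀(k_2−k_d)/(k_d L₀))] / (k_2−k_d).
Here k_2−k_d = 0.9050 d⁻¹ and 1 − D₀(k_2−k_d)/(k_d L₀) = 1 − 2.03×0.9050/(0.155×48.0) = 0.7531, so
t_c = ln(6.839 × 0.7531) / 0.9050 = 1.639 / 0.9050 = 1.811 d.
D_c = (k_d/k_2) L₀ e^(−k_d t_c) = (0.155/1.06) × 48.0 × e^(−0.155×1.811) = 0.1462 × 48.0 × 0.7552 = 5.301 mg/L.
Minimum DO = C_s − D_c = 7.79 − 5.301 = 2.489 mg/L.

t_c ≈ 1.81 d; D_c ≈ 5.30 mg/L; min DO ≈ 2.49 mg/L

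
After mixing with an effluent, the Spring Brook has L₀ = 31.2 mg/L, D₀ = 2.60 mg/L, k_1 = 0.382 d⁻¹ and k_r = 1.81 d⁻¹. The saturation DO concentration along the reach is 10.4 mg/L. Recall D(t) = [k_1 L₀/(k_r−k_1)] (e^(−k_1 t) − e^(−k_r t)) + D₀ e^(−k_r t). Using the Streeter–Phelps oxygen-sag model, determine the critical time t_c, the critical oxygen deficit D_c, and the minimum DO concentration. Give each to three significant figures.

t_c ≈ 0.828 d; D_c ≈ 4.80 mg/L; min DO ≈ 5.60 mg/L

With k_r/k_1 = 4.738 and 1 − D₀(k_r−k_1)/(k_1 L₀) = 0.6885,
t_c = ln(4.738 × 0.6885) / (1.81 − 0.382) = ln(3.262) / 1.428 = 1.182/1.428 = 0.8280 d.
D_c = (k_1/k_r) L₀ e^(−k_1 t_c) = (0.382/1.81) × 31.2 × e^(−0.382×0.8280) = 0.2110 × 31.2 × 0.7288 = 4.799 mg/L.
Minimum DO = C_s − D_c = 10.4 − 4.799 = 5.601 mg/L.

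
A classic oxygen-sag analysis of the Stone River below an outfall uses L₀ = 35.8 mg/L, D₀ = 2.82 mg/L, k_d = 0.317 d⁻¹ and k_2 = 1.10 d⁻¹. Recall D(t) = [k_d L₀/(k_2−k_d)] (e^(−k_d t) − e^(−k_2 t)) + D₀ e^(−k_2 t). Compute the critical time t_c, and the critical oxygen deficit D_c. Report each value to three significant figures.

t_c = [1/(k_2−k_d)] ln[(k_2/k_d)(1 − D₀(k_2−k_d)/(k_d L₀))]
= [1/(1.10−0.317)] ln[(1.10/0.317)(1 − 2.82×0.7830/(0.317×35.8))]
= (1/0.7830) ln[3.470 × 0.8054] = 1.277 × ln(2.795) = 1.277 × 1.028 = 1.313 d.
D_c = (k_d/k_2) L₀ e^(−k_d t_c) = (0.317/1.10) × 35.8 × e^(−0.317×1.313) = 0.2882 × 35.8 × 0.6596 = 6.805 mg/L.

t_c ≈ 1.31 d; D_c ≈ 6.81 mg/L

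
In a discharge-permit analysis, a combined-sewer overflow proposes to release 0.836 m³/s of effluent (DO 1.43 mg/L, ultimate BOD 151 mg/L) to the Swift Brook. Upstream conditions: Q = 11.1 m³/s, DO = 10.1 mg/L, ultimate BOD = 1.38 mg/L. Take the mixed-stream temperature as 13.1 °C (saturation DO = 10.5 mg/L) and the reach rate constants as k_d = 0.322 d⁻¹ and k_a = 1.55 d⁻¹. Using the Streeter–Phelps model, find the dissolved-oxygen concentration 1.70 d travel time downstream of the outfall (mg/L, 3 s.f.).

DO ≈ 8.85 mg/L

Mixed DO = (11.1×10.1 + 0.836×1.43)/(11.1+0.836) = 113.3/11.94 = 9.493 mg/L.
Mixed L₀ = (11.1×1.38 + 0.836×151)/(11.94) = 141.6/11.94 = 11.86 mg/L.
Initial deficit D₀ = C_s − DO₀ = 10.5 − 9.493 = 1.007 mg/L.
D(1.70) = [0.322×11.86/(1.55−0.322)](e^(−0.322×1.70) − e^(−1.55×1.70)) + 1.007 e^(−1.55×1.70)
= 3.110 × (0.5785 − 0.07172) + 1.007 × 0.07172 = 1.648 mg/L.
DO = 10.5 − 1.648 = 8.852 mg/L.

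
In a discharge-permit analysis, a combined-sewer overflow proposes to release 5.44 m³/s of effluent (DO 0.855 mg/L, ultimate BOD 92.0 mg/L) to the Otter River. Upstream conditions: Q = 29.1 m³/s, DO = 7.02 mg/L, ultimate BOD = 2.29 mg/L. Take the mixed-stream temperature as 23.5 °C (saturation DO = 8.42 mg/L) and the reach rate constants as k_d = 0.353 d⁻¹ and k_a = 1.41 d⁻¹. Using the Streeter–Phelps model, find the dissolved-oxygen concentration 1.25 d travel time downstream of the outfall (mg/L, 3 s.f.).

DO ≈ 5.43 mg/L

Mixed DO = (29.1×7.02 + 5.44×0.855)/(29.1+5.44) = 208.9/34.54 = 6.049 mg/L.
Mixed L₀ = (29.1×2.29 + 5.44×92.0)/(34.54) = 567.1/34.54 = 16.42 mg/L.
Initial deficit D₀ = C_s − DO₀ = 8.42 − 6.049 = 2.371 mg/L.
D(1.25) = [0.353×16.42/(1.41−0.353)](e^(−0.353×1.25) − e^(−1.41×1.25)) + 2.371 e^(−1.41×1.25)
= 5.483 × (0.6432 − 0.1716) + 2.371 × 0.1716 = 2.993 mg/L.
DO = 8.42 − 2.993 = 5.427 mg/L.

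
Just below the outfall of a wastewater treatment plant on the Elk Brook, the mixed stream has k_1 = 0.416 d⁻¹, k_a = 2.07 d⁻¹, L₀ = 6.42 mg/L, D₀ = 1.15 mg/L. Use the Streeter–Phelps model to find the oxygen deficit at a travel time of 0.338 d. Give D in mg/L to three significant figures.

D ≈ 1.17 mg/L

k_1 L₀/(k_a−k_1) = 0.416×6.42/(2.07−0.416) = 2.671/1.654 = 1.615 mg/L.
e^(−k_1 t) = e^(−0.416×0.3380) = 0.8688; e^(−k_a t) = e^(−2.07×0.3380) = 0.4968.
D = 1.615 × (0.8688 − 0.4968) + 1.15 × 0.4968 = 0.6008 + 0.5713 = 1.172 mg/L.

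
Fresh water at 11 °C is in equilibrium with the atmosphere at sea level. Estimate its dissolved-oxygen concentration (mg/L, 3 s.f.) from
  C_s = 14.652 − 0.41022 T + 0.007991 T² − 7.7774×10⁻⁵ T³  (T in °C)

C_s = 14.652 − 0.41022×11 + 0.007991×11² − 7.7774×10⁻⁵×11³ = 11.00 mg/L.

C_s ≈ 11.0 mg/L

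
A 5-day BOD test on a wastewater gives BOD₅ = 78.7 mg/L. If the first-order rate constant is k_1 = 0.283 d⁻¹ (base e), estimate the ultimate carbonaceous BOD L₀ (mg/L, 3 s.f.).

BOD₅ = L₀(1 − e^(−5k_1)) ⇒ L₀ = BOD₅ / (1 − e^(−5×0.283))
= 78.7 / (1 − 0.2429) = 78.7 / 0.7571 = 104.0 mg/L.

L₀ ≈ 104 mg/L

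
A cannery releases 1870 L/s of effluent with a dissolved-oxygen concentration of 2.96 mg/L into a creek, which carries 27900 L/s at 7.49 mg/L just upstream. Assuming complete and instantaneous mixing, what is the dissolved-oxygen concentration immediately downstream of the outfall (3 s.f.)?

Flow-weighted mixing: C = (Q_r C_r + Q_w C_w)/(Q_r + Q_w)
= (27900×7.49 + 1870×2.96)/(27900 + 1870) = 214500/29770 = 7.205 mg/L.

7.21 mg/L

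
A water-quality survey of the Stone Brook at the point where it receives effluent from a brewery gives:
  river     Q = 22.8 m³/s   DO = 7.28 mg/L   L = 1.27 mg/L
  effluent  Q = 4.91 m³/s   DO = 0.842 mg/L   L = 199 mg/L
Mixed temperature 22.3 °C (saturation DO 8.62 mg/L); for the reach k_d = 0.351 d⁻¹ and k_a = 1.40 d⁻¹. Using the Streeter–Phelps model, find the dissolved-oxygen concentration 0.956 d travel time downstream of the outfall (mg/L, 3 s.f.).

Mixed DO = (22.8×7.28 + 4.91×0.842)/(22.8+4.91) = 170.1/27.71 = 6.139 mg/L.
Mixed L₀ = (22.8×1.27 + 4.91×199)/(27.71) = 1006/27.71 = 36.31 mg/L.
Initial deficit D₀ = C_s − DO₀ = 8.62 − 6.139 = 2.481 mg/L.
D(0.956) = [0.351×36.31/(1.40−0.351)](e^(−0.351×0.956) − e^(−1.40×0.956)) + 2.481 e^(−1.40×0.956)
= 12.15 × (0.7149 − 0.2623) + 2.481 × 0.2623 = 6.150 mg/L.
DO = 8.62 − 6.150 = 2.470 mg/L.

DO ≈ 2.47 mg/L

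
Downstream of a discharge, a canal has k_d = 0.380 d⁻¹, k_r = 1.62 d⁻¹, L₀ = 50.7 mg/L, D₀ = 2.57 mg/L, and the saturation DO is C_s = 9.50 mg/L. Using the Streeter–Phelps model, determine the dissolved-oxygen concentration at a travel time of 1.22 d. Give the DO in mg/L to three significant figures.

DO ≈ 1.52 mg/L

k_d L₀/(k_r−k_d) = 0.380×50.7/(1.62−0.380) = 19.27/1.240 = 15.54 mg/L.
e^(−k_d t) = e^(−0.380×1.220) = 0.6290; e^(−k_r t) = e^(−1.62×1.220) = 0.1386.
D = 15.54 × (0.6290 − 0.1386) + 2.57 × 0.1386 = 7.620 + 0.3561 = 7.976 mg/L.
DO = C_s − D = 9.50 − 7.976 = 1.524 mg/L.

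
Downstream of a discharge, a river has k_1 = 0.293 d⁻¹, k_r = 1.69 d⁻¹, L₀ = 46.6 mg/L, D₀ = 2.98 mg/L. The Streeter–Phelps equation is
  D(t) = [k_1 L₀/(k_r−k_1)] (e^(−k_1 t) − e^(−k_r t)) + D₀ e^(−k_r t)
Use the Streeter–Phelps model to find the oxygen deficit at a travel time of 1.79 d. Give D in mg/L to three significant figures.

D ≈ 5.45 mg/L

k_1 L₀/(k_r−k_1) = 0.293×46.6/(1.69−0.293) = 13.65/1.397 = 9.774 mg/L.
e^(−k_1 t) = e^(−0.293×1.790) = 0.5919; e^(−k_r t) = e^(−1.69×1.790) = 0.04855.
D = 9.774 × (0.5919 − 0.04855) + 2.98 × 0.04855 = 5.310 + 0.1447 = 5.455 mg/L.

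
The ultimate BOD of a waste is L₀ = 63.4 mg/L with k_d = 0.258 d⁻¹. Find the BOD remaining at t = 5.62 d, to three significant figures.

L_t = L₀ e^(−k_d t) = 63.4 × e^(−0.258×5.62) = 63.4 × 0.2346 = 14.87 mg/L.

L ≈ 14.9 mg/L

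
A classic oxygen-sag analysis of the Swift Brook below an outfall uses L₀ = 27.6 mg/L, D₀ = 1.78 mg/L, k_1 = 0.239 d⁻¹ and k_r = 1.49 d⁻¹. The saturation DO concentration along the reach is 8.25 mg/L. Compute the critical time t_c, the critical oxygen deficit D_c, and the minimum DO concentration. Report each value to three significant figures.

With k_r/k_1 = 6.234 and 1 − D₀(k_r−k_1)/(k_1 L₀) = 0.6624,
t_c = ln(6.234 × 0.6624) / (1.49 − 0.239) = ln(4.130) / 1.251 = 1.418/1.251 = 1.134 d.
D_c = (k_1/k_r) L₀ e^(−k_1 t_c) = (0.239/1.49) × 27.6 × e^(−0.239×1.134) = 0.1604 × 27.6 × 0.7627 = 3.376 mg/L.
Minimum DO = C_s − D_c = 8.25 − 3.376 = 4.874 mg/L.

t_c ≈ 1.13 d; D_c ≈ 3.38 mg/L; min DO ≈ 4.87 mg/L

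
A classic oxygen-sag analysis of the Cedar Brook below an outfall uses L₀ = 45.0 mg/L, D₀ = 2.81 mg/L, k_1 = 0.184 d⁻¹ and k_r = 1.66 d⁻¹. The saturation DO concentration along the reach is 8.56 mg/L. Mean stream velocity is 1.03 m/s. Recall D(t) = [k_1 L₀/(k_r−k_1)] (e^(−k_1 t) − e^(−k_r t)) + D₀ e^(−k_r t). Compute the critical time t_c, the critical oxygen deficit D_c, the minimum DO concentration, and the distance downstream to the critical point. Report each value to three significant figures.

t_c = [1/(k_r−k_1)] ln[(k_r/k_1)(1 − D₀(k_r−k_1)/(k_1 L₀))]
= [1/(1.66−0.184)] ln[(1.66/0.184)(1 − 2.81×1.476/(0.184×45.0))]
= (1/1.476) ln[9.022 × 0.4991] = 0.6775 × ln(4.503) = 0.6775 × 1.505 = 1.019 d.
L(t_c) = L₀ e^(−k_1 t_c) = 45.0 × 0.8290 = 37.30 mg/L, and at the critical point k_r D_c = k_1 L, so D_c = (0.184/1.66) × 37.30 = 4.135 mg/L.
Minimum DO = C_s − D_c = 8.56 − 4.135 = 4.425 mg/L.
x_c = v t_c = 1.03 m/s × 1.019 d × 86400 s/d = 90720 m ≈ 90.7 km.

t_c ≈ 1.02 d; D_c ≈ 4.13 mg/L; min DO ≈ 4.43 mg/L; x_c ≈ 90.7 km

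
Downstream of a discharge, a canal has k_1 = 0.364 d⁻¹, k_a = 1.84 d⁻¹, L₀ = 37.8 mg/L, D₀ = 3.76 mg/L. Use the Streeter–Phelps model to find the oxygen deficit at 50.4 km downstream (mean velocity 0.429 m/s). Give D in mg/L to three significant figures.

Travel time t = x/v = 50.4 km / (0.429 m/s) = 50400 m / 0.429 m/s = 117500 s = 1.360 d.
k_1 L₀/(k_a−k_1) = 0.364×37.8/(1.84−0.364) = 13.76/1.476 = 9.322 mg/L.
e^(−k_1 t) = e^(−0.364×1.360) = 0.6096; e^(−k_a t) = e^(−1.84×1.360) = 0.08193.
D = 9.322 × (0.6096 − 0.08193) + 3.76 × 0.08193 = 4.919 + 0.3080 = 5.227 mg/L.

D ≈ 5.23 mg/L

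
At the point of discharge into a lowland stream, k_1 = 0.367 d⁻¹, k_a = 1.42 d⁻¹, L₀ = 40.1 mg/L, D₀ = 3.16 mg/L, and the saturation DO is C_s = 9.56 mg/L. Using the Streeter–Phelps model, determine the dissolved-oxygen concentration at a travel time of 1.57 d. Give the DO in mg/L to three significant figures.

DO ≈ 2.87 mg/L

k_1 L₀/(k_a−k_1) = 0.367×40.1/(1.42−0.367) = 14.72/1.053 = 13.98 mg/L.
e^(−k_1 t) = e^(−0.367×1.570) = 0.5620; e^(−k_a t) = e^(−1.42×1.570) = 0.1076.
D = 13.98 × (0.5620 − 0.1076) + 3.16 × 0.1076 = 6.351 + 0.3400 = 6.691 mg/L.
DO = C_s − D = 9.56 − 6.691 = 2.869 mg/L.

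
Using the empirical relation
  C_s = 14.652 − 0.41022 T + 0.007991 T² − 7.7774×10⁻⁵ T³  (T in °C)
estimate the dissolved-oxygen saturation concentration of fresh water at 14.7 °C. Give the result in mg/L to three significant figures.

C_s ≈ 10.1 mg/L

C_s = 14.652 − 0.41022×14.7 + 0.007991×14.7² − 7.7774×10⁻⁵×14.7³ = 10.10 mg/L.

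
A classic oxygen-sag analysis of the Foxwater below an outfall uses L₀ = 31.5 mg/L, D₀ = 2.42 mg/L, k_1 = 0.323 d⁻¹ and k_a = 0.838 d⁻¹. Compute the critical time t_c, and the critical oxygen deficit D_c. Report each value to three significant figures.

t_c ≈ 1.60 d; D_c ≈ 7.25 mg/L

t_c = [1/(k_a−k_1)] ln[(k_a/k_1)(1 − D₀(k_a−k_1)/(k_1 L₀))]
= [1/(0.838−0.323)] ln[(0.838/0.323)(1 − 2.42×0.5150/(0.323×31.5))]
= (1/0.5150) ln[2.594 × 0.8775] = 1.942 × ln(2.277) = 1.942 × 0.8227 = 1.597 d.
D_c = (k_1/k_a) L₀ e^(−k_1 t_c) = (0.323/0.838) × 31.5 × e^(−0.323×1.597) = 0.3854 × 31.5 × 0.5969 = 7.247 mg/L.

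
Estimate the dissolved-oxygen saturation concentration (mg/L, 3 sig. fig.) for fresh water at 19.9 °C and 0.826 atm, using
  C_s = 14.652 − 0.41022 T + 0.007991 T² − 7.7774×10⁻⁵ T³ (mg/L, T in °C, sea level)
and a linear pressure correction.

C_s ≈ 7.47 mg/L

At sea level: C_s = 14.652 − 0.41022×19.9 + 0.007991×19.9² − 7.7774×10⁻⁵×19.9³ = 9.040 mg/L.
Pressure correction: C_s' = 9.040 × 0.826 = 7.467 mg/L.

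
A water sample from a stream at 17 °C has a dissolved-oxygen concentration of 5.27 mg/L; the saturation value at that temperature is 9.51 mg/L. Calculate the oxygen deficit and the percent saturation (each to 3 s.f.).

D ≈ 4.24 mg/L; 55.4 % saturation

D = C_s − C = 9.51 − 5.27 = 4.24 mg/L.
% saturation = 5.27/9.51 × 100 = 55.4 %.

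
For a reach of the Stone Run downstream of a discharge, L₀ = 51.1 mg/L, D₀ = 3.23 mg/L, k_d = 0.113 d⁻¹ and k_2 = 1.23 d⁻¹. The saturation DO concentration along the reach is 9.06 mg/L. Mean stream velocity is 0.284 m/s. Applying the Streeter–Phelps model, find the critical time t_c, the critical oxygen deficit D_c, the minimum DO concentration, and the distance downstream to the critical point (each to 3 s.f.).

t_c ≈ 1.26 d; D_c ≈ 4.07 mg/L; min DO ≈ 4.99 mg/L; x_c ≈ 30.9 km

At the critical point dD/dt = 0, so k_d L₀ e^(−k_d t) = k_2 D. Substituting D(t) from the Streeter–Phelps equation and solving for t gives
t_c = ln[(k_2/k_d)(1 − D₀(k_2−k_d)/(k_d L₀))] / (k_2−k_d).
Here k_2−k_d = 1.117 d⁻¹ and 1 − D₀(k_2−k_d)/(k_d L₀) = 1 − 3.23×1.117/(0.113×51.1) = 0.3752, so
t_c = ln(10.88 × 0.3752) / 1.117 = 1.407 / 1.117 = 1.260 d.
L(t_c) = L₀ e^(−k_d t_c) = 51.1 × 0.8673 = 44.32 mg/L, and at the critical point k_2 D_c = k_d L, so D_c = (0.113/1.23) × 44.32 = 4.072 mg/L.
Minimum DO = C_s − D_c = 9.06 − 4.072 = 4.988 mg/L.
x_c = v t_c = 0.284 m/s × 1.260 d × 86400 s/d = 30910 m ≈ 30.9 km.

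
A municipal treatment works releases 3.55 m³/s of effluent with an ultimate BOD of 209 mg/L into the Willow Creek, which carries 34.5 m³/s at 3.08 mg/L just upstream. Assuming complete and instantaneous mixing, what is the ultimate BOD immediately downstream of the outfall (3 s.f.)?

Flow-weighted mixing: C = (Q_r C_r + Q_w C_w)/(Q_r + Q_w)
= (34.5×3.08 + 3.55×209)/(34.5 + 3.55) = 848.2/38.05 = 22.29 mg/L.

22.3 mg/L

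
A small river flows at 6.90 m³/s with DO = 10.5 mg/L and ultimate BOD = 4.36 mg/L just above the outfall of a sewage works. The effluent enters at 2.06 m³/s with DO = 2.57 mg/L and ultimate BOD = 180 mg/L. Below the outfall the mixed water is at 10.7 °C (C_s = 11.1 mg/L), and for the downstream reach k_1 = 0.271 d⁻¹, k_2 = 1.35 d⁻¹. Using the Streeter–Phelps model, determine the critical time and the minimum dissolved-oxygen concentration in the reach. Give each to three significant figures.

t_c ≈ 1.26 d; minimum DO ≈ 4.72 mg/L

Mixed DO = (6.90×10.5 + 2.06×2.57)/(6.90+2.06) = 77.74/8.960 = 8.677 mg/L.
Mixed L₀ = (6.90×4.36 + 2.06×180)/(8.960) = 400.9/8.960 = 44.74 mg/L.
Initial deficit D₀ = C_s − DO₀ = 11.1 − 8.677 = 2.423 mg/L.
t_c = (1/1.079) ln[(1.35/0.271)(1 − 2.423×1.079/(0.271×44.74))] = 0.9268 × ln(3.907) = 1.263 d.
D_c = (0.271/1.35) × 44.74 × e^(−0.271×1.263) = 0.2007 × 44.74 × 0.7101 = 6.378 mg/L.
Minimum DO = 11.1 − 6.378 = 4.722 mg/L.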